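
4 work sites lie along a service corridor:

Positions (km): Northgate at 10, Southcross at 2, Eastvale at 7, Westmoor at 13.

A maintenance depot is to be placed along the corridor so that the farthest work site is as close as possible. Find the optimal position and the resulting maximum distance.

The 1-center on a line is the midpoint of the two extreme points: leftmost at 2, rightmost at 13.
Optimal location = (2 + 13)/2 = 7.5; maximum distance = (13 − 2)/2 = 5.5.

location 7.5, max distance 5.5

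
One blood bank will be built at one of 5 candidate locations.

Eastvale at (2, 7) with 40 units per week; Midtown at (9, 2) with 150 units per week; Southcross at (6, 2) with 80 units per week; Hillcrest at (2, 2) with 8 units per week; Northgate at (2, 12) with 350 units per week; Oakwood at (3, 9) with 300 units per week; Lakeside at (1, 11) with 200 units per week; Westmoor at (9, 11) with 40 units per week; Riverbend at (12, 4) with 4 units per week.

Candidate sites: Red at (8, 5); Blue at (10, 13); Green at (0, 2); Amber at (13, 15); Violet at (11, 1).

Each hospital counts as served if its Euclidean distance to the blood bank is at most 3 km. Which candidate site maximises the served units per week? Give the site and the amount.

Coverage radius r = 3 km; a point is covered iff (Δx)²+(Δy)² ≤ 3² = 9.
  Red (8, 5): covers {none} → 0
  Blue (10, 13): covers {Westmoor} → 40
  Green (0, 2): covers {Hillcrest} → 8
  Amber (13, 15): covers {none} → 0
  Violet (11, 1): covers {Midtown} → 150
Maximum coverage at Violet: 150 units per week.

Violet, covering 150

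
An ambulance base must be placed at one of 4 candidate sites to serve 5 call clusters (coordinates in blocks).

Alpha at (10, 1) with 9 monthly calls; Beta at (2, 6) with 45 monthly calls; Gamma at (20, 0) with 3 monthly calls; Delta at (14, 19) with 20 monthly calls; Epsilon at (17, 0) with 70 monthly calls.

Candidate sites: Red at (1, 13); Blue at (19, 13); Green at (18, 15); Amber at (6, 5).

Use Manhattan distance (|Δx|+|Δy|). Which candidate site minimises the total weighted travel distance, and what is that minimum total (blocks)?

Total weighted distance at each candidate:
  Red (1, 13): total = 3055
  Blue (19, 13): total = 2581
  Green (18, 15): total = 2654
  Amber (6, 5): total = 1914
Minimum is at Amber with total 1914 blocks.

Amber, total 1914 blocks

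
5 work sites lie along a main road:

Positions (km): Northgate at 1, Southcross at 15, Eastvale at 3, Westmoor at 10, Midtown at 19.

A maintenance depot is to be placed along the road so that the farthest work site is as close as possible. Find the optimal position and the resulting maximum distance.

The 1-center on a line is the midpoint of the two extreme points: leftmost at 1, rightmost at 19.
Optimal location = (1 + 19)/2 = 10; maximum distance = (19 − 1)/2 = 9.

location 10, max distance 9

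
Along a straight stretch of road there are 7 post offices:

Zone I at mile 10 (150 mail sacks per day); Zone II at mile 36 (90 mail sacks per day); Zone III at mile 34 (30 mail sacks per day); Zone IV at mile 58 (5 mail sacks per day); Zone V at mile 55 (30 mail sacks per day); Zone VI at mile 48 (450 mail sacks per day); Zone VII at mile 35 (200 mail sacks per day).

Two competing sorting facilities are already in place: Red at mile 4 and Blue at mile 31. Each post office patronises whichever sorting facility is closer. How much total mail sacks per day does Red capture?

The indifferent point is the midpoint (4+31)/2 = 17.5; post offices left of it (closer to Red at 4) go to Red, those right go to Blue.
  Zone I at 10 (w=150) → Red
  Zone III at 34 (w=30) → Blue
  Zone VII at 35 (w=200) → Blue
  Zone II at 36 (w=90) → Blue
  Zone VI at 48 (w=450) → Blue
  Zone V at 55 (w=30) → Blue
  Zone IV at 58 (w=5) → Blue
Red captures 150; Blue captures 805.

150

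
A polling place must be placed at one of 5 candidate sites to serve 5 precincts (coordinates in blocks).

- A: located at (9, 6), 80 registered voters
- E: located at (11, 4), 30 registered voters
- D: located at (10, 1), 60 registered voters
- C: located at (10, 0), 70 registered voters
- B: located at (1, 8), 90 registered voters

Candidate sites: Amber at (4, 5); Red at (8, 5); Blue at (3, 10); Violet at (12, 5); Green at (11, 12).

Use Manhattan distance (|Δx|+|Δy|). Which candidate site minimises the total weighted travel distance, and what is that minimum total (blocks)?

Red, total 2030 blocks

Total weighted distance at each candidate:
  Amber (4, 5): total = 2630
  Red (8, 5): total = 2030
  Blue (3, 10): total = 3730
  Violet (12, 5): total = 2490
  Green (11, 12): total = 3770
Minimum is at Red with total 2030 blocks.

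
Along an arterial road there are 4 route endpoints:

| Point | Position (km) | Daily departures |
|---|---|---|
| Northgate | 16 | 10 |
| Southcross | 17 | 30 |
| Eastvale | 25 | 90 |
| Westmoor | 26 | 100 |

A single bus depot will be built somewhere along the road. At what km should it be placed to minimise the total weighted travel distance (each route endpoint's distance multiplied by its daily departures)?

x = 25

For a sum of weighted absolute distances on a line, the optimum is the weighted median (not the mean). Total weight W = 230; half-weight = 115.
Sort by position and accumulate weight:
  km 16 (Northgate, w=10) → cum 10
  km 17 (Southcross, w=30) → cum 40
  km 25 (Eastvale, w=90) → cum 130  ≥ 115 → median here
  km 26 (Westmoor, w=100) → cum 230
Optimal location: km 25.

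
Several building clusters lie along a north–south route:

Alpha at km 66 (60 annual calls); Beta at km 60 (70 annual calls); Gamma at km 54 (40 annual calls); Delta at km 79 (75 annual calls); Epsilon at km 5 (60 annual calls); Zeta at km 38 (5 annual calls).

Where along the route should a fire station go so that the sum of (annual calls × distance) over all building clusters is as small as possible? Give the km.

For a sum of weighted absolute distances on a line, the optimum is the weighted median (not the mean). Total weight W = 310; half-weight = 155.
Sort by position and accumulate weight:
  km 5 (Epsilon, w=60) → cum 60
  km 38 (Zeta, w=5) → cum 65
  km 54 (Gamma, w=40) → cum 105
  km 60 (Beta, w=70) → cum 175  ≥ 155 → median here
  km 66 (Alpha, w=60) → cum 235
  km 79 (Delta, w=75) → cum 310
Optimal location: km 60.

x = 60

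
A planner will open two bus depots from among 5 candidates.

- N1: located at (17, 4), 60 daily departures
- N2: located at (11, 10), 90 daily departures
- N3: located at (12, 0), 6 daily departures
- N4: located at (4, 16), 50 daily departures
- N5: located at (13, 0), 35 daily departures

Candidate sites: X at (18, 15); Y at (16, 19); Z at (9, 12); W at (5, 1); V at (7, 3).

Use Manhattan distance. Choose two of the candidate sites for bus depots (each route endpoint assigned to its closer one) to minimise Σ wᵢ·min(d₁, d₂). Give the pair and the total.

Evaluate every pair (each demand assigned to the nearer of the two):
  {Z, V}: total = 1833
  {Z, W}: total = 2073
  {X, Z}: total = 2180
  {Y, Z}: total = 2420
  {X, V}: total = 2763
  {Y, V}: total = 2763
  {W, V}: total = 2813
  {X, W}: total = 2913
  {Y, W}: total = 3273
  {X, Y}: total = 3376
Best pair: {Z, V} with total 1833.

{Z, V}, total 1833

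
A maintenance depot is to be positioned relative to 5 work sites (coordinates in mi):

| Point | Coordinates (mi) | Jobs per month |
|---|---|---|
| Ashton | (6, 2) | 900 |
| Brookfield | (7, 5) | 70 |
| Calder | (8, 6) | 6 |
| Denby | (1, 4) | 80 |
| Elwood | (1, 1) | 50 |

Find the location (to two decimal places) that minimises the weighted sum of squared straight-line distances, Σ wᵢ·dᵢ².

(5.49, 2.31)

The minimiser of Σwᵢ‖p−pᵢ‖² is the weighted centroid p* = (Σwᵢpᵢ)/(Σwᵢ).
Σwᵢ = 1106.
Σwᵢxᵢ = 900·6 + 70·7 + 6·8 + 80·1 + 50·1 = 6068.
Σwᵢyᵢ = 900·2 + 70·5 + 6·6 + 80·4 + 50·1 = 2556.
x* = 6068/1106 = 5.49, y* = 2556/1106 = 2.31.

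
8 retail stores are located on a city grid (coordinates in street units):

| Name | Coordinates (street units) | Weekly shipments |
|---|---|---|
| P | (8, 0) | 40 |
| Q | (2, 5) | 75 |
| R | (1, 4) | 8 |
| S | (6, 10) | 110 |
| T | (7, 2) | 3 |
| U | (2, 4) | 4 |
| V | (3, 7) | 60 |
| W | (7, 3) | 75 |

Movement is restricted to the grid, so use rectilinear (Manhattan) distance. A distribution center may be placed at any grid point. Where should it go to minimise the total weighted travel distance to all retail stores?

Manhattan distance separates: Σwᵢ(|x−xᵢ|+|y−yᵢ|) = Σwᵢ|x−xᵢ| + Σwᵢ|y−yᵢ|, so x and y are optimised independently as 1-D weighted medians.
Total weight W = 375; half = 187.5.
x-coordinate, sorted with cumulative weight:
  x=1 (R, w=8) cum 8
  x=2 (Q, w=75) cum 83
  x=2 (U, w=4) cum 87
  x=3 (V, w=60) cum 147
  x=6 (S, w=110) cum 257  ← median
  x=7 (T, w=3) cum 260
  x=7 (W, w=75) cum 335
  x=8 (P, w=40) cum 375
⇒ x* = 6
y-coordinate, sorted with cumulative weight:
  y=0 (P, w=40) cum 40
  y=2 (T, w=3) cum 43
  y=3 (W, w=75) cum 118
  y=4 (R, w=8) cum 126
  y=4 (U, w=4) cum 130
  y=5 (Q, w=75) cum 205  ← median
  y=7 (V, w=60) cum 265
  y=10 (S, w=110) cum 375
⇒ y* = 5

(6, 5)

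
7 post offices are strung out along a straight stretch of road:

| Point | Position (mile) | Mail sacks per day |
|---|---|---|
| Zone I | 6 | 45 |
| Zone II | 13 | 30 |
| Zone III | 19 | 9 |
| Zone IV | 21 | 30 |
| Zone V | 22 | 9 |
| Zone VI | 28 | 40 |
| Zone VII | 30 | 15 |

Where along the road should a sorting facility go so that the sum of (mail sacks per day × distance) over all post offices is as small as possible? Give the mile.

x = 21

For a sum of weighted absolute distances on a line, the optimum is the weighted median (not the mean). Total weight W = 178; half-weight = 89.
Sort by position and accumulate weight:
  mile 6 (Zone I, w=45) → cum 45
  mile 13 (Zone II, w=30) → cum 75
  mile 19 (Zone III, w=9) → cum 84
  mile 21 (Zone IV, w=30) → cum 114  ≥ 89 → median here
  mile 22 (Zone V, w=9) → cum 123
  mile 28 (Zone VI, w=40) → cum 163
  mile 30 (Zone VII, w=15) → cum 178
Optimal location: mile 21.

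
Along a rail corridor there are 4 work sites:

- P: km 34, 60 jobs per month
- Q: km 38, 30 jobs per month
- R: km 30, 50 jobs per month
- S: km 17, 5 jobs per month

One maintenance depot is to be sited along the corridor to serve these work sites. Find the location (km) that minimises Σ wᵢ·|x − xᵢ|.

For a sum of weighted absolute distances on a line, the optimum is the weighted median (not the mean). Total weight W = 145; half-weight = 72.5.
Sort by position and accumulate weight:
  km 17 (S, w=5) → cum 5
  km 30 (R, w=50) → cum 55
  km 34 (P, w=60) → cum 115  ≥ 72.5 → median here
  km 38 (Q, w=30) → cum 145
Optimal location: km 34.

x = 34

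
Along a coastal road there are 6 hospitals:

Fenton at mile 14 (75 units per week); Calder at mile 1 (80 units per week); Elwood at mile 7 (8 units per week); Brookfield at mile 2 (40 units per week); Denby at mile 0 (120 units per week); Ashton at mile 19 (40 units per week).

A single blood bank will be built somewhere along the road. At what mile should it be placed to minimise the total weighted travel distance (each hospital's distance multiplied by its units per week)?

x = 1

For a sum of weighted absolute distances on a line, the optimum is the weighted median (not the mean). Total weight W = 363; half-weight = 181.5.
Sort by position and accumulate weight:
  mile 0 (Denby, w=120) → cum 120
  mile 1 (Calder, w=80) → cum 200  ≥ 181.5 → median here
  mile 2 (Brookfield, w=40) → cum 240
  mile 7 (Elwood, w=8) → cum 248
  mile 14 (Fenton, w=75) → cum 323
  mile 19 (Ashton, w=40) → cum 363
Optimal location: mile 1.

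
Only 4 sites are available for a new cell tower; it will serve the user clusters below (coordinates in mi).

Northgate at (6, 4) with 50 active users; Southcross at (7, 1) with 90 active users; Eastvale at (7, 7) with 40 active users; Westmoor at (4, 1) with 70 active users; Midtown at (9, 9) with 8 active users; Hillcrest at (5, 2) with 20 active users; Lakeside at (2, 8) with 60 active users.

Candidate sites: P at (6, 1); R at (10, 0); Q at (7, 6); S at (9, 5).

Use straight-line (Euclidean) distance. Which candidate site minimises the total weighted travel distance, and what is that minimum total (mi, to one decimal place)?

P, total 1203.7 mi

Total weighted distance at each candidate:
  P (6, 1): total = 1203.7
  R (10, 0): total = 2156.8
  Q (7, 6): total = 1451.4
  S (9, 5): total = 1710.9
Minimum is at P with total 1203.7 mi.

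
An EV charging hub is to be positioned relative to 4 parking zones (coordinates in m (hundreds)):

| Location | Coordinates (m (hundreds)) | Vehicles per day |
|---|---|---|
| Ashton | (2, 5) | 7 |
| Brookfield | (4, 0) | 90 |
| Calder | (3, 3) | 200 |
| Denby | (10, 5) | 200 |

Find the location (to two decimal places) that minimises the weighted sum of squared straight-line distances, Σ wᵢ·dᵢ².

(5.98, 3.29)

The minimiser of Σwᵢ‖p−pᵢ‖² is the weighted centroid p* = (Σwᵢpᵢ)/(Σwᵢ).
Σwᵢ = 497.
Σwᵢxᵢ = 7·2 + 90·4 + 200·3 + 200·10 = 2974.
Σwᵢyᵢ = 7·5 + 90·0 + 200·3 + 200·5 = 1635.
x* = 2974/497 = 5.98, y* = 1635/497 = 3.29.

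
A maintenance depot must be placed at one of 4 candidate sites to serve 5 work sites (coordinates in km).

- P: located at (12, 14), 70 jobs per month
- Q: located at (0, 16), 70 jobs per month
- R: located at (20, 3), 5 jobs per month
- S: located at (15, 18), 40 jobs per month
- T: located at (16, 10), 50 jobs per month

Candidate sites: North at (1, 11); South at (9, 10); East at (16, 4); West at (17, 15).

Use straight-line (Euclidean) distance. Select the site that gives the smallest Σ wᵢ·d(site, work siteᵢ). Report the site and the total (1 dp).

Total weighted distance at each candidate:
  North (1, 11): total = 2635.9
  South (9, 10): total = 1922.4
  East (16, 4): total = 3036.0
  West (17, 15): total = 2010.0
Minimum is at South with total 1922.4 km.

South, total 1922.4 km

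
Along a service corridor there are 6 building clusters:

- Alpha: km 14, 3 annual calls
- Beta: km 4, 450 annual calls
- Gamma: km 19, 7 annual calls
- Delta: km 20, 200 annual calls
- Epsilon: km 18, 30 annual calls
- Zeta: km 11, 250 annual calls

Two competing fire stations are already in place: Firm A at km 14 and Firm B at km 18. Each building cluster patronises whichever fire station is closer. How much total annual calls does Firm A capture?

703

The indifferent point is the midpoint (14+18)/2 = 16; building clusters left of it (closer to Firm A at 14) go to Firm A, those right go to Firm B.
  Beta at 4 (w=450) → Firm A
  Zeta at 11 (w=250) → Firm A
  Alpha at 14 (w=3) → Firm A
  Epsilon at 18 (w=30) → Firm B
  Gamma at 19 (w=7) → Firm B
  Delta at 20 (w=200) → Firm B
Firm A captures 703; Firm B captures 237.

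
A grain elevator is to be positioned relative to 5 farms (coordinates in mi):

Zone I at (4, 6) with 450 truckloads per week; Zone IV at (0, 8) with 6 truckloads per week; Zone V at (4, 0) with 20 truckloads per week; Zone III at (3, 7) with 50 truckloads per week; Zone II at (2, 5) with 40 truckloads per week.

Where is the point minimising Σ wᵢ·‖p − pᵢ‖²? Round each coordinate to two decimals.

(3.73, 5.83)

The minimiser of Σwᵢ‖p−pᵢ‖² is the weighted centroid p* = (Σwᵢpᵢ)/(Σwᵢ).
Σwᵢ = 566.
Σwᵢxᵢ = 450·4 + 6·0 + 20·4 + 50·3 + 40·2 = 2110.
Σwᵢyᵢ = 450·6 + 6·8 + 20·0 + 50·7 + 40·5 = 3298.
x* = 2110/566 = 3.73, y* = 3298/566 = 5.83.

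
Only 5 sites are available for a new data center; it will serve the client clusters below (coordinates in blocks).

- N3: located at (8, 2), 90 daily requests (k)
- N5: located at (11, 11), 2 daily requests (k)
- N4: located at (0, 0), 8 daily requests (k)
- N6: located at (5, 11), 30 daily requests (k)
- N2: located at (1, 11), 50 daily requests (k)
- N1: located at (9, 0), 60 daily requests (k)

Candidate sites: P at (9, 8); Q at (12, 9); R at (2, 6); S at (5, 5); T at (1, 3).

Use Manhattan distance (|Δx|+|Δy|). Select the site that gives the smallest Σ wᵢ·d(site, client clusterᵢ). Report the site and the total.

S, total 1864 blocks

Total weighted distance at each candidate:
  P (9, 8): total = 2016
  Q (12, 9): total = 2804
  R (2, 6): total = 2312
  S (5, 5): total = 1864
  T (1, 3): total = 2208
Minimum is at S with total 1864 blocks.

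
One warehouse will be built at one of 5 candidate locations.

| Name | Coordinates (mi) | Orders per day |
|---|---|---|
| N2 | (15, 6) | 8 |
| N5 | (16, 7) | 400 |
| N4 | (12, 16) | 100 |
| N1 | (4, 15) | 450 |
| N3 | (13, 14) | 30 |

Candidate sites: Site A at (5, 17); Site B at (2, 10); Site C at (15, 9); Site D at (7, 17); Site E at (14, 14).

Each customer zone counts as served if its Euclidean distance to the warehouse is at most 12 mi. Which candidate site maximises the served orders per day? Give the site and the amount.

Site E, covering 988

Coverage radius r = 12 mi; a point is covered iff (Δx)²+(Δy)² ≤ 12² = 144.
  Site A (5, 17): covers {N4, N1, N3} → 580
  Site B (2, 10): covers {N4, N1, N3} → 580
  Site C (15, 9): covers {N2, N5, N4, N3} → 538
  Site D (7, 17): covers {N4, N1, N3} → 580
  Site E (14, 14): covers {N2, N5, N4, N1, N3} → 988
Maximum coverage at Site E: 988 orders per day.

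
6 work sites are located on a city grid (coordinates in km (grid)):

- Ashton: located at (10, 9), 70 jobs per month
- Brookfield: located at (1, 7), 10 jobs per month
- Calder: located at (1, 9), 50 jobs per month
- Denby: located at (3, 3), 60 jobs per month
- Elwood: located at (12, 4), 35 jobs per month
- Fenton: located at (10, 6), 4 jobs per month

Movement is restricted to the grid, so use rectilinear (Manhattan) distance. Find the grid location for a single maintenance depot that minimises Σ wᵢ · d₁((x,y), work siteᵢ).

(3, 9)

Manhattan distance separates: Σwᵢ(|x−xᵢ|+|y−yᵢ|) = Σwᵢ|x−xᵢ| + Σwᵢ|y−yᵢ|, so x and y are optimised independently as 1-D weighted medians.
Total weight W = 229; half = 114.5.
x-coordinate, sorted with cumulative weight:
  x=1 (Brookfield, w=10) cum 10
  x=1 (Calder, w=50) cum 60
  x=3 (Denby, w=60) cum 120  ← median
  x=10 (Ashton, w=70) cum 190
  x=10 (Fenton, w=4) cum 194
  x=12 (Elwood, w=35) cum 229
⇒ x* = 3
y-coordinate, sorted with cumulative weight:
  y=3 (Denby, w=60) cum 60
  y=4 (Elwood, w=35) cum 95
  y=6 (Fenton, w=4) cum 99
  y=7 (Brookfield, w=10) cum 109
  y=9 (Ashton, w=70) cum 179  ← median
  y=9 (Calder, w=50) cum 229
⇒ y* = 9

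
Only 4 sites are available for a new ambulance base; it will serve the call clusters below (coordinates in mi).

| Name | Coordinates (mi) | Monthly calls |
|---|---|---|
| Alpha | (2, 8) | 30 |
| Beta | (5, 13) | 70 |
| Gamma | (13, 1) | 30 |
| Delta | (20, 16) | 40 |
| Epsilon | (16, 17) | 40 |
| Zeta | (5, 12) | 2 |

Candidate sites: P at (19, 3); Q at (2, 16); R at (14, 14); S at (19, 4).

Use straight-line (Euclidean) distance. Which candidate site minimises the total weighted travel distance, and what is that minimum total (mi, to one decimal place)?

Total weighted distance at each candidate:
  P (19, 3): total = 3053.2
  Q (2, 16): total = 2386.4
  R (14, 14): total = 1843.2
  S (19, 4): total = 2937.8
Minimum is at R with total 1843.2 mi.

R, total 1843.2 mi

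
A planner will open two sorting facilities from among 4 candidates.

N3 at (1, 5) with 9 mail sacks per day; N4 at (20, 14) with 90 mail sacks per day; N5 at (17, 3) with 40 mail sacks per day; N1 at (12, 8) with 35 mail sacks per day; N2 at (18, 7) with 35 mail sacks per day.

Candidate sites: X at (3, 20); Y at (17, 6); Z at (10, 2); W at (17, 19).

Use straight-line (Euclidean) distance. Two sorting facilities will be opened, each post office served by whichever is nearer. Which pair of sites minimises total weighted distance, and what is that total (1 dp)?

Evaluate every pair (each demand assigned to the nearer of the two):
  {Y, W}: total = 1027.0
  {Y, Z}: total = 1212.3
  {X, Y}: total = 1263.1
  {Z, W}: total = 1444.6
  {X, W}: total = 2145.3
  {X, Z}: total = 2325.6
Best pair: {Y, W} with total 1027.0.

{Y, W}, total 1027.0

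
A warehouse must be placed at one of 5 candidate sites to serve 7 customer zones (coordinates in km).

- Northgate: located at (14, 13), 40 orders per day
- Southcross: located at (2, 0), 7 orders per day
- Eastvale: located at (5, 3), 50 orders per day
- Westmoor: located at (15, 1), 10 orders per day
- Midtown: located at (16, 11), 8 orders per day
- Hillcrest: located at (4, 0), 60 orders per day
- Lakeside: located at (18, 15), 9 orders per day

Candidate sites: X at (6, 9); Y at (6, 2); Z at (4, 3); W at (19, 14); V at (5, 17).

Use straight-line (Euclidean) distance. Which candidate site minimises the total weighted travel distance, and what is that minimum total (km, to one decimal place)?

Y, total 1173.2 km

Total weighted distance at each candidate:
  X (6, 9): total = 1606.8
  Y (6, 2): total = 1173.2
  Z (4, 3): total = 1214.1
  W (19, 14): total = 2662.1
  V (5, 17): total = 2643.9
Minimum is at Y with total 1173.2 km.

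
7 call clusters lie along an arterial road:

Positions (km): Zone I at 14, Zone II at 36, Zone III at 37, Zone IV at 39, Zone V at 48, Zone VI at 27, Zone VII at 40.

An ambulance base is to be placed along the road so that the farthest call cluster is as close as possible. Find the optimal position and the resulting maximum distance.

The 1-center on a line is the midpoint of the two extreme points: leftmost at 14, rightmost at 48.
Optimal location = (14 + 48)/2 = 31; maximum distance = (48 − 14)/2 = 17.

location 31, max distance 17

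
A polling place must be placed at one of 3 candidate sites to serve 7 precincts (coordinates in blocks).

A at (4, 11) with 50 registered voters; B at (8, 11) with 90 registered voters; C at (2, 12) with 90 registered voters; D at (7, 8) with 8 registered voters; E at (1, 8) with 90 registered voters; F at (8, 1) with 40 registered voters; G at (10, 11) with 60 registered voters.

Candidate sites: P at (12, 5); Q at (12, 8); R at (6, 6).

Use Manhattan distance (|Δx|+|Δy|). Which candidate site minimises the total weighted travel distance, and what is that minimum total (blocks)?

Total weighted distance at each candidate:
  P (12, 5): total = 5254
  Q (12, 8): total = 4210
  R (6, 6): total = 3354
Minimum is at R with total 3354 blocks.

R, total 3354 blocks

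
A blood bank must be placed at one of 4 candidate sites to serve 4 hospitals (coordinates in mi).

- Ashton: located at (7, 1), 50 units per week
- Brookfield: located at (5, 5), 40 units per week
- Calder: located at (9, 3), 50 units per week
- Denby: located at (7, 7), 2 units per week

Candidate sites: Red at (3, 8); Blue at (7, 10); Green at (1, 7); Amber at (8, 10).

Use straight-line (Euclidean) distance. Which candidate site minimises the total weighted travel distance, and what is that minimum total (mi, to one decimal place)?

Red, total 946.1 mi

Total weighted distance at each candidate:
  Red (3, 8): total = 946.1
  Blue (7, 10): total = 1035.4
  Green (1, 7): total = 1062.4
  Amber (8, 10): total = 1045.9
Minimum is at Red with total 946.1 mi.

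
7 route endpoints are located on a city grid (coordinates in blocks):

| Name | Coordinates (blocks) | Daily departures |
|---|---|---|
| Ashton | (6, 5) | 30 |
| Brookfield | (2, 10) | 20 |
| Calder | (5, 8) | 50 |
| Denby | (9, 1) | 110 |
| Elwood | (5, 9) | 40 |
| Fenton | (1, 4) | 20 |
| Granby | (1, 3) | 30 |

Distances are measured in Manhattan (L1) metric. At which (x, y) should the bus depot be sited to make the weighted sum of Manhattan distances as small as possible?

(5, 4)

Manhattan distance separates: Σwᵢ(|x−xᵢ|+|y−yᵢ|) = Σwᵢ|x−xᵢ| + Σwᵢ|y−yᵢ|, so x and y are optimised independently as 1-D weighted medians.
Total weight W = 300; half = 150.
x-coordinate, sorted with cumulative weight:
  x=1 (Fenton, w=20) cum 20
  x=1 (Granby, w=30) cum 50
  x=2 (Brookfield, w=20) cum 70
  x=5 (Calder, w=50) cum 120
  x=5 (Elwood, w=40) cum 160  ← median
  x=6 (Ashton, w=30) cum 190
  x=9 (Denby, w=110) cum 300
⇒ x* = 5
y-coordinate, sorted with cumulative weight:
  y=1 (Denby, w=110) cum 110
  y=3 (Granby, w=30) cum 140
  y=4 (Fenton, w=20) cum 160  ← median
  y=5 (Ashton, w=30) cum 190
  y=8 (Calder, w=50) cum 240
  y=9 (Elwood, w=40) cum 280
  y=10 (Brookfield, w=20) cum 300
⇒ y* = 4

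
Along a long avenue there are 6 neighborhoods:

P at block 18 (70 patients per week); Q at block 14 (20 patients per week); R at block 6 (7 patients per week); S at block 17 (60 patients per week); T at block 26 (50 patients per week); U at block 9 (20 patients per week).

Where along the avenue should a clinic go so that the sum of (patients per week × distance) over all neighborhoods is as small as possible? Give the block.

x = 18

For a sum of weighted absolute distances on a line, the optimum is the weighted median (not the mean). Total weight W = 227; half-weight = 113.5.
Sort by position and accumulate weight:
  block 6 (R, w=7) → cum 7
  block 9 (U, w=20) → cum 27
  block 14 (Q, w=20) → cum 47
  block 17 (S, w=60) → cum 107
  block 18 (P, w=70) → cum 177  ≥ 113.5 → median here
  block 26 (T, w=50) → cum 227
Optimal location: block 18.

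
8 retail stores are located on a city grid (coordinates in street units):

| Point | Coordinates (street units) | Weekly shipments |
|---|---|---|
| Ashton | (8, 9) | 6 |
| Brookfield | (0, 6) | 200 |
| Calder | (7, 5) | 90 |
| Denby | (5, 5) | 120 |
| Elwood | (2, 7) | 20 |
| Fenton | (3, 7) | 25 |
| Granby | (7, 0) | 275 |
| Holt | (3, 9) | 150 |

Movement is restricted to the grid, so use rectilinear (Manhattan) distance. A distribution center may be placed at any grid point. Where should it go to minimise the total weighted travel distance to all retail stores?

Manhattan distance separates: Σwᵢ(|x−xᵢ|+|y−yᵢ|) = Σwᵢ|x−xᵢ| + Σwᵢ|y−yᵢ|, so x and y are optimised independently as 1-D weighted medians.
Total weight W = 886; half = 443.
x-coordinate, sorted with cumulative weight:
  x=0 (Brookfield, w=200) cum 200
  x=2 (Elwood, w=20) cum 220
  x=3 (Fenton, w=25) cum 245
  x=3 (Holt, w=150) cum 395
  x=5 (Denby, w=120) cum 515  ← median
  x=7 (Calder, w=90) cum 605
  x=7 (Granby, w=275) cum 880
  x=8 (Ashton, w=6) cum 886
⇒ x* = 5
y-coordinate, sorted with cumulative weight:
  y=0 (Granby, w=275) cum 275
  y=5 (Calder, w=90) cum 365
  y=5 (Denby, w=120) cum 485  ← median
  y=6 (Brookfield, w=200) cum 685
  y=7 (Elwood, w=20) cum 705
  y=7 (Fenton, w=25) cum 730
  y=9 (Ashton, w=6) cum 736
  y=9 (Holt, w=150) cum 886
⇒ y* = 5

(5, 5)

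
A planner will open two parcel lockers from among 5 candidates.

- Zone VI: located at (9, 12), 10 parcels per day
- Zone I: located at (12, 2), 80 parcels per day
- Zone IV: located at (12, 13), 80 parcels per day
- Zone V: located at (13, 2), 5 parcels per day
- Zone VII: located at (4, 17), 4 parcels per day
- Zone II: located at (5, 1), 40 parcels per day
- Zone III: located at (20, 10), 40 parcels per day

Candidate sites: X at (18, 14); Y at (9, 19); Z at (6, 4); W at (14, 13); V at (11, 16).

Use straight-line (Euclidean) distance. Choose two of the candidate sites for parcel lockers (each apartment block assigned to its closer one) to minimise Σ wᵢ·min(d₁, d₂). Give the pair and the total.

Evaluate every pair (each demand assigned to the nearer of the two):
  {Z, W}: total = 1191.3
  {Z, V}: total = 1427.5
  {X, Z}: total = 1472.4
  {Y, Z}: total = 1865.6
  {X, W}: total = 1982.6
  {Y, W}: total = 2050.5
  {W, V}: total = 2051.0
  {X, V}: total = 2289.4
  {Y, V}: total = 2591.7
  {X, Y}: total = 2630.8
Best pair: {Z, W} with total 1191.3.

{Z, W}, total 1191.3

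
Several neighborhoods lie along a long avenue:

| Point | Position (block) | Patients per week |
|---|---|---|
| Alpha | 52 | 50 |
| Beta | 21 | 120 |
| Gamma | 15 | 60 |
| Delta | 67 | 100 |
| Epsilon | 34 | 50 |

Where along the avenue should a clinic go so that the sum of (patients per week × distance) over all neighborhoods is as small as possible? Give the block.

x = 34

For a sum of weighted absolute distances on a line, the optimum is the weighted median (not the mean). Total weight W = 380; half-weight = 190.
Sort by position and accumulate weight:
  block 15 (Gamma, w=60) → cum 60
  block 21 (Beta, w=120) → cum 180
  block 34 (Epsilon, w=50) → cum 230  ≥ 190 → median here
  block 52 (Alpha, w=50) → cum 280
  block 67 (Delta, w=100) → cum 380
Optimal location: block 34.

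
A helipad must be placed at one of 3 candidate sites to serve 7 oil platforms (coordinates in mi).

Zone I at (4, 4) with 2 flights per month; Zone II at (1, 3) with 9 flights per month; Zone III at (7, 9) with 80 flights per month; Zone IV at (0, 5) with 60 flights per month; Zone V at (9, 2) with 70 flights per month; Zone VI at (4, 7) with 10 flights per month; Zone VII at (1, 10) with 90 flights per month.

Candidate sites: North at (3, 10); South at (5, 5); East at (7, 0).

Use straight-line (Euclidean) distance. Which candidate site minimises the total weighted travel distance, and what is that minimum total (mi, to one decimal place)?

Total weighted distance at each candidate:
  North (3, 10): total = 1669.0
  South (5, 5): total = 1649.5
  East (7, 0): total = 2630.2
Minimum is at South with total 1649.5 mi.

South, total 1649.5 mi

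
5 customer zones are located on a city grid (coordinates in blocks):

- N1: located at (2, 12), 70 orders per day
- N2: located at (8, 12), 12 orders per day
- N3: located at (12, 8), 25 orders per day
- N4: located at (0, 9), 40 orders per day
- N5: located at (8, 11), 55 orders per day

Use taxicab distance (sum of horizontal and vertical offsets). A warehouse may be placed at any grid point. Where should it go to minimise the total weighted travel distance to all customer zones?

(2, 11)

Manhattan distance separates: Σwᵢ(|x−xᵢ|+|y−yᵢ|) = Σwᵢ|x−xᵢ| + Σwᵢ|y−yᵢ|, so x and y are optimised independently as 1-D weighted medians.
Total weight W = 202; half = 101.
x-coordinate, sorted with cumulative weight:
  x=0 (N4, w=40) cum 40
  x=2 (N1, w=70) cum 110  ← median
  x=8 (N2, w=12) cum 122
  x=8 (N5, w=55) cum 177
  x=12 (N3, w=25) cum 202
⇒ x* = 2
y-coordinate, sorted with cumulative weight:
  y=8 (N3, w=25) cum 25
  y=9 (N4, w=40) cum 65
  y=11 (N5, w=55) cum 120  ← median
  y=12 (N1, w=70) cum 190
  y=12 (N2, w=12) cum 202
⇒ y* = 11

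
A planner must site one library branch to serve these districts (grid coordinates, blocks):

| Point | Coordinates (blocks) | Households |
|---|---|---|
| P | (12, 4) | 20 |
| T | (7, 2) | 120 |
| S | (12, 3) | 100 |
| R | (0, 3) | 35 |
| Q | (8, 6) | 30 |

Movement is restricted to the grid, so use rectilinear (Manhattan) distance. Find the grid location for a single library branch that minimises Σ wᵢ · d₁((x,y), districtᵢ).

Manhattan distance separates: Σwᵢ(|x−xᵢ|+|y−yᵢ|) = Σwᵢ|x−xᵢ| + Σwᵢ|y−yᵢ|, so x and y are optimised independently as 1-D weighted medians.
Total weight W = 305; half = 152.5.
x-coordinate, sorted with cumulative weight:
  x=0 (R, w=35) cum 35
  x=7 (T, w=120) cum 155  ← median
  x=8 (Q, w=30) cum 185
  x=12 (P, w=20) cum 205
  x=12 (S, w=100) cum 305
⇒ x* = 7
y-coordinate, sorted with cumulative weight:
  y=2 (T, w=120) cum 120
  y=3 (S, w=100) cum 220  ← median
  y=3 (R, w=35) cum 255
  y=4 (P, w=20) cum 275
  y=6 (Q, w=30) cum 305
⇒ y* = 3

(7, 3)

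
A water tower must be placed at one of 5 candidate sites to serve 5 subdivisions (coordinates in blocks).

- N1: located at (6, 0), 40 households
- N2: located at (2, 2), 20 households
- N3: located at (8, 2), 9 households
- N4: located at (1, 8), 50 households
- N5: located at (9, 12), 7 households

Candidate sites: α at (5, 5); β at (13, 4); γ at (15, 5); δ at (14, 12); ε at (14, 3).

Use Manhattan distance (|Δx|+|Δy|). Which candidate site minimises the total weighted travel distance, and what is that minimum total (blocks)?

α, total 841 blocks

Total weighted distance at each candidate:
  α (5, 5): total = 841
  β (13, 4): total = 1647
  γ (15, 5): total = 1911
  δ (14, 12): total = 2269
  ε (14, 3): total = 1761
Minimum is at α with total 841 blocks.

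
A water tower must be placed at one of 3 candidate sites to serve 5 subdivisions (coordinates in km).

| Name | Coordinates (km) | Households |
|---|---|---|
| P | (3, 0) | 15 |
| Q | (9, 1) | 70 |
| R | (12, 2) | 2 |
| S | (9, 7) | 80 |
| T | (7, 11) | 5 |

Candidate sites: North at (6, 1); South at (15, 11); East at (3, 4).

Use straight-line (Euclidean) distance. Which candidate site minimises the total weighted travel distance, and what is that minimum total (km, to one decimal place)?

North, total 856.5 km

Total weighted distance at each candidate:
  North (6, 1): total = 856.5
  South (15, 11): total = 1696.4
  East (3, 4): total = 1125.0
Minimum is at North with total 856.5 km.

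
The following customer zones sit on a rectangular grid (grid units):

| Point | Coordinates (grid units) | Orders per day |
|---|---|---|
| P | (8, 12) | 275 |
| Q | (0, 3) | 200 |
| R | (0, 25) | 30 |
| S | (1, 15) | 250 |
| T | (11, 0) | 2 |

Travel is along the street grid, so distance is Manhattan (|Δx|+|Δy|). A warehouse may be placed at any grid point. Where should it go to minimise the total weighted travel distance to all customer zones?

Manhattan distance separates: Σwᵢ(|x−xᵢ|+|y−yᵢ|) = Σwᵢ|x−xᵢ| + Σwᵢ|y−yᵢ|, so x and y are optimised independently as 1-D weighted medians.
Total weight W = 757; half = 378.5.
x-coordinate, sorted with cumulative weight:
  x=0 (Q, w=200) cum 200
  x=0 (R, w=30) cum 230
  x=1 (S, w=250) cum 480  ← median
  x=8 (P, w=275) cum 755
  x=11 (T, w=2) cum 757
⇒ x* = 1
y-coordinate, sorted with cumulative weight:
  y=0 (T, w=2) cum 2
  y=3 (Q, w=200) cum 202
  y=12 (P, w=275) cum 477  ← median
  y=15 (S, w=250) cum 727
  y=25 (R, w=30) cum 757
⇒ y* = 12

(1, 12)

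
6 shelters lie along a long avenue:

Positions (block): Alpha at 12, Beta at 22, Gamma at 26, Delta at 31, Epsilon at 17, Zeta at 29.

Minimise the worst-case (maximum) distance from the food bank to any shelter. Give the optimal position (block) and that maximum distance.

The 1-center on a line is the midpoint of the two extreme points: leftmost at 12, rightmost at 31.
Optimal location = (12 + 31)/2 = 21.5; maximum distance = (31 − 12)/2 = 9.5.

location 21.5, max distance 9.5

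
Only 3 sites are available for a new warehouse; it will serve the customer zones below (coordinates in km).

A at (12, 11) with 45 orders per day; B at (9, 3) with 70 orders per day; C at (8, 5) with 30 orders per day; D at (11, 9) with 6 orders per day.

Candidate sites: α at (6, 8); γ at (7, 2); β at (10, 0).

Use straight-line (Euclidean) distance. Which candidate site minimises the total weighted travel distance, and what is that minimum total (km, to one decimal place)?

Total weighted distance at each candidate:
  α (6, 8): total = 848.8
  γ (7, 2): total = 763.1
  β (10, 0): total = 940.4
Minimum is at γ with total 763.1 km.

γ, total 763.1 km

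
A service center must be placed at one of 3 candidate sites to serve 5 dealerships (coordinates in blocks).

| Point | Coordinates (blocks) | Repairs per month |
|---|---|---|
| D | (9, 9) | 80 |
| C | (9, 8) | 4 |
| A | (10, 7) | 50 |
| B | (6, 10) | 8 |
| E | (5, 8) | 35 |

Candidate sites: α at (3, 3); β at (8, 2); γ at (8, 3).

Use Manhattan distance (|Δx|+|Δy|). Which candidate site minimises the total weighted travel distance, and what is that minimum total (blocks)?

γ, total 1236 blocks

Total weighted distance at each candidate:
  α (3, 3): total = 1879
  β (8, 2): total = 1413
  γ (8, 3): total = 1236
Minimum is at γ with total 1236 blocks.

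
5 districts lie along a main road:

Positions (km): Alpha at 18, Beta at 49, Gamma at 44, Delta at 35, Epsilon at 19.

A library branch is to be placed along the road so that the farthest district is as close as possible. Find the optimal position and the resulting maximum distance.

The 1-center on a line is the midpoint of the two extreme points: leftmost at 18, rightmost at 49.
Optimal location = (18 + 49)/2 = 33.5; maximum distance = (49 − 18)/2 = 15.5.

location 33.5, max distance 15.5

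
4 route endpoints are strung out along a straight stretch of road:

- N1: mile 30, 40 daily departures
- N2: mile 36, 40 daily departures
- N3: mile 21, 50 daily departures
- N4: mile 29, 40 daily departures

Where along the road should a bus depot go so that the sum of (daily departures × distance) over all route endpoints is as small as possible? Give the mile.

x = 29

For a sum of weighted absolute distances on a line, the optimum is the weighted median (not the mean). Total weight W = 170; half-weight = 85.
Sort by position and accumulate weight:
  mile 21 (N3, w=50) → cum 50
  mile 29 (N4, w=40) → cum 90  ≥ 85 → median here
  mile 30 (N1, w=40) → cum 130
  mile 36 (N2, w=40) → cum 170
Optimal location: mile 29.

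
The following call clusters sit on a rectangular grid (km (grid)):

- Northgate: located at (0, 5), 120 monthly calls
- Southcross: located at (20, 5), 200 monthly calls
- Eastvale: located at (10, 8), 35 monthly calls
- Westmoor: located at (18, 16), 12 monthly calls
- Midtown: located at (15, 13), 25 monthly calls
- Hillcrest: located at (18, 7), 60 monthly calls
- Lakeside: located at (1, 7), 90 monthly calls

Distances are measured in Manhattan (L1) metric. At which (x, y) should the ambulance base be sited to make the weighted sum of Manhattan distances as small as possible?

(18, 5)

Manhattan distance separates: Σwᵢ(|x−xᵢ|+|y−yᵢ|) = Σwᵢ|x−xᵢ| + Σwᵢ|y−yᵢ|, so x and y are optimised independently as 1-D weighted medians.
Total weight W = 542; half = 271.
x-coordinate, sorted with cumulative weight:
  x=0 (Northgate, w=120) cum 120
  x=1 (Lakeside, w=90) cum 210
  x=10 (Eastvale, w=35) cum 245
  x=15 (Midtown, w=25) cum 270
  x=18 (Westmoor, w=12) cum 282  ← median
  x=18 (Hillcrest, w=60) cum 342
  x=20 (Southcross, w=200) cum 542
⇒ x* = 18
y-coordinate, sorted with cumulative weight:
  y=5 (Northgate, w=120) cum 120
  y=5 (Southcross, w=200) cum 320  ← median
  y=7 (Hillcrest, w=60) cum 380
  y=7 (Lakeside, w=90) cum 470
  y=8 (Eastvale, w=35) cum 505
  y=13 (Midtown, w=25) cum 530
  y=16 (Westmoor, w=12) cum 542
⇒ y* = 5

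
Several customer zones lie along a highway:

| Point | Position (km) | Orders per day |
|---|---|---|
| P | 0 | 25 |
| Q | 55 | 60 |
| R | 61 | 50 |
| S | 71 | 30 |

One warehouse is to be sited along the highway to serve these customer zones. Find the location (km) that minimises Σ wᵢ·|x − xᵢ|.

For a sum of weighted absolute distances on a line, the optimum is the weighted median (not the mean). Total weight W = 165; half-weight = 82.5.
Sort by position and accumulate weight:
  km 0 (P, w=25) → cum 25
  km 55 (Q, w=60) → cum 85  ≥ 82.5 → median here
  km 61 (R, w=50) → cum 135
  km 71 (S, w=30) → cum 165
Optimal location: km 55.

x = 55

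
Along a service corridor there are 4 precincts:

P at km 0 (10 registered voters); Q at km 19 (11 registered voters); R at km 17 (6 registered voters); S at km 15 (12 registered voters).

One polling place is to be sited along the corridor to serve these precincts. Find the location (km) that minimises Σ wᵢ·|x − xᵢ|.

x = 15

For a sum of weighted absolute distances on a line, the optimum is the weighted median (not the mean). Total weight W = 39; half-weight = 19.5.
Sort by position and accumulate weight:
  km 0 (P, w=10) → cum 10
  km 15 (S, w=12) → cum 22  ≥ 19.5 → median here
  km 17 (R, w=6) → cum 28
  km 19 (Q, w=11) → cum 39
Optimal location: km 15.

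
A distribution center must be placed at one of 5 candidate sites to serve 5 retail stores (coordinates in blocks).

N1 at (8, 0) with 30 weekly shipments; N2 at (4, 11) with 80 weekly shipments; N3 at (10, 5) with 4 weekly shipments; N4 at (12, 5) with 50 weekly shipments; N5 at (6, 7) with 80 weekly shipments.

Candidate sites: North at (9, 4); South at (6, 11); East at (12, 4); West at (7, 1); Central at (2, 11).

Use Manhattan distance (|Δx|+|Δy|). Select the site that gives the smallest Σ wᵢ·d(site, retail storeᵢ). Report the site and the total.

South, total 1510 blocks

Total weighted distance at each candidate:
  North (9, 4): total = 1798
  South (6, 11): total = 1510
  East (12, 4): total = 2222
  West (7, 1): total = 2138
  Central (2, 11): total = 2166
Minimum is at South with total 1510 blocks.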